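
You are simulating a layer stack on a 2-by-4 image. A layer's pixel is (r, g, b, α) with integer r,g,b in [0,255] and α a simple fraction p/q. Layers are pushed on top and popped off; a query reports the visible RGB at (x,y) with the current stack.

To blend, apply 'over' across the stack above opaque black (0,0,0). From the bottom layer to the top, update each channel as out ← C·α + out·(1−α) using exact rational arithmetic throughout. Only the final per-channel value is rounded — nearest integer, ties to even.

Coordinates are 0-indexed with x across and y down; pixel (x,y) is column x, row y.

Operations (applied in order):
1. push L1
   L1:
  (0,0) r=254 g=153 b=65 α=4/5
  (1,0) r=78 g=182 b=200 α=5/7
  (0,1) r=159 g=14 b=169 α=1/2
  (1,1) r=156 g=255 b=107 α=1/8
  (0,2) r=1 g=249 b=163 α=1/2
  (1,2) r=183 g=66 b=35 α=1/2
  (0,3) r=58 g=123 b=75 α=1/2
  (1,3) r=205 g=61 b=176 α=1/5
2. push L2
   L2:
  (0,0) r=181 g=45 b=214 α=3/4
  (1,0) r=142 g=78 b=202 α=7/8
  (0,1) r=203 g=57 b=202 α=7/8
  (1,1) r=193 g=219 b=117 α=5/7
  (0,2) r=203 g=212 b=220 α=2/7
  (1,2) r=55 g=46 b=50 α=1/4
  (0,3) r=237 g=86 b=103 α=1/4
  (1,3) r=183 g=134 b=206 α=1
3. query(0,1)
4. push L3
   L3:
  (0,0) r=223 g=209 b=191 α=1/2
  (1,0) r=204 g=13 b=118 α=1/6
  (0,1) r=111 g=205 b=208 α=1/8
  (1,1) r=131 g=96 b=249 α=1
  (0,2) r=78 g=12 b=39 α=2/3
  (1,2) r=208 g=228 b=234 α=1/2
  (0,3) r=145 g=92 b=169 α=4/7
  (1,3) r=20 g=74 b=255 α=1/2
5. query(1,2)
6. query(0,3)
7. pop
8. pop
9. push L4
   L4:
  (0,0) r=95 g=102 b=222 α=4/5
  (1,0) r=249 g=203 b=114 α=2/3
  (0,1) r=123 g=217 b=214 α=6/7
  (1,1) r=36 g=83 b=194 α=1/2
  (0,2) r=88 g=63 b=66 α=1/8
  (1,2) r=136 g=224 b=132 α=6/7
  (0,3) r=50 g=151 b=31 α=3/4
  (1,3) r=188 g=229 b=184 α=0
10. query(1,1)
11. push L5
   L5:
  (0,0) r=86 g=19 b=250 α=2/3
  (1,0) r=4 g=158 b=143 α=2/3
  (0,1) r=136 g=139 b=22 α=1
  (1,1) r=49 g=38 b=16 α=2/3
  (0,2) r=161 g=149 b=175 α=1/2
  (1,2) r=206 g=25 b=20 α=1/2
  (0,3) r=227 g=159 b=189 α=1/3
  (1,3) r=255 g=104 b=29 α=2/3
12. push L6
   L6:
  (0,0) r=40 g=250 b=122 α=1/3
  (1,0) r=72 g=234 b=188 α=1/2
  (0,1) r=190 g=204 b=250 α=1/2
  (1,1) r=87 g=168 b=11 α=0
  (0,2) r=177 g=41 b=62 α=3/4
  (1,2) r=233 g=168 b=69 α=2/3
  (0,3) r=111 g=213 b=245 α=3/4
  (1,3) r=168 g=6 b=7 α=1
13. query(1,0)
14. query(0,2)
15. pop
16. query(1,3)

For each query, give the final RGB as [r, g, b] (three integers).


(0,1) stack=L1,L2; from [0,0,0]:
L1 α=1/2: [159/2, 7, 169/2]
L2 α=7/8: [3001/16, 203/4, 2997/16]
= [188, 51, 187]

query (1,2) [L1,L2,L3] — begin 0,0,0
+L1 (α=1/2) → [183/2, 33, 35/2]
+L2 (α=1/4) → [659/8, 145/4, 205/8]
+L3 (α=1/2) → [2323/16, 1057/8, 2077/16]
= [145, 132, 130]

(0,3) stack=L1,L2,L3; from [0,0,0]:
+L1 (α=1/2) → [29, 123/2, 75/2]
+L2 (α=1/4) → [81, 541/8, 431/8]
+L3 (α=4/7) → [823/7, 4567/56, 6701/56]
→ [118, 82, 120]

query (1,1) [L1,L4] — begin 0,0,0
+L1 (α=1/8) → [39/2, 255/8, 107/8]
+L4 (α=1/2) → [111/4, 919/16, 1659/16]
rounded: [28, 57, 104]

at x=1,y=0 over L1,L4,L5,L6:
after L1 α=5/7: [390/7, 130, 1000/7]
after L4 α=2/3: [1292/7, 536/3, 2596/21]
after L5 α=2/3: [1348/21, 1484/9, 8602/63]
after L6 α=1/2: [1430/21, 1795/9, 10223/63]
= [68, 199, 162]

(0,2) stack=L1,L4,L5,L6; from [0,0,0]:
after L1 α=1/2: [1/2, 249/2, 163/2]
after L4 α=1/8: [183/16, 1869/16, 1273/16]
after L5 α=1/2: [2759/32, 4253/32, 4073/32]
after L6 α=3/4: [19751/128, 8189/128, 10025/128]
rounded: [154, 64, 78]

query (1,3) [L1,L4,L5] — begin 0,0,0
L1 α=1/5: [41, 61/5, 176/5]
L4 α=0: [41, 61/5, 176/5]
L5 α=2/3: [551/3, 367/5, 466/15]
rounded: [184, 73, 31]


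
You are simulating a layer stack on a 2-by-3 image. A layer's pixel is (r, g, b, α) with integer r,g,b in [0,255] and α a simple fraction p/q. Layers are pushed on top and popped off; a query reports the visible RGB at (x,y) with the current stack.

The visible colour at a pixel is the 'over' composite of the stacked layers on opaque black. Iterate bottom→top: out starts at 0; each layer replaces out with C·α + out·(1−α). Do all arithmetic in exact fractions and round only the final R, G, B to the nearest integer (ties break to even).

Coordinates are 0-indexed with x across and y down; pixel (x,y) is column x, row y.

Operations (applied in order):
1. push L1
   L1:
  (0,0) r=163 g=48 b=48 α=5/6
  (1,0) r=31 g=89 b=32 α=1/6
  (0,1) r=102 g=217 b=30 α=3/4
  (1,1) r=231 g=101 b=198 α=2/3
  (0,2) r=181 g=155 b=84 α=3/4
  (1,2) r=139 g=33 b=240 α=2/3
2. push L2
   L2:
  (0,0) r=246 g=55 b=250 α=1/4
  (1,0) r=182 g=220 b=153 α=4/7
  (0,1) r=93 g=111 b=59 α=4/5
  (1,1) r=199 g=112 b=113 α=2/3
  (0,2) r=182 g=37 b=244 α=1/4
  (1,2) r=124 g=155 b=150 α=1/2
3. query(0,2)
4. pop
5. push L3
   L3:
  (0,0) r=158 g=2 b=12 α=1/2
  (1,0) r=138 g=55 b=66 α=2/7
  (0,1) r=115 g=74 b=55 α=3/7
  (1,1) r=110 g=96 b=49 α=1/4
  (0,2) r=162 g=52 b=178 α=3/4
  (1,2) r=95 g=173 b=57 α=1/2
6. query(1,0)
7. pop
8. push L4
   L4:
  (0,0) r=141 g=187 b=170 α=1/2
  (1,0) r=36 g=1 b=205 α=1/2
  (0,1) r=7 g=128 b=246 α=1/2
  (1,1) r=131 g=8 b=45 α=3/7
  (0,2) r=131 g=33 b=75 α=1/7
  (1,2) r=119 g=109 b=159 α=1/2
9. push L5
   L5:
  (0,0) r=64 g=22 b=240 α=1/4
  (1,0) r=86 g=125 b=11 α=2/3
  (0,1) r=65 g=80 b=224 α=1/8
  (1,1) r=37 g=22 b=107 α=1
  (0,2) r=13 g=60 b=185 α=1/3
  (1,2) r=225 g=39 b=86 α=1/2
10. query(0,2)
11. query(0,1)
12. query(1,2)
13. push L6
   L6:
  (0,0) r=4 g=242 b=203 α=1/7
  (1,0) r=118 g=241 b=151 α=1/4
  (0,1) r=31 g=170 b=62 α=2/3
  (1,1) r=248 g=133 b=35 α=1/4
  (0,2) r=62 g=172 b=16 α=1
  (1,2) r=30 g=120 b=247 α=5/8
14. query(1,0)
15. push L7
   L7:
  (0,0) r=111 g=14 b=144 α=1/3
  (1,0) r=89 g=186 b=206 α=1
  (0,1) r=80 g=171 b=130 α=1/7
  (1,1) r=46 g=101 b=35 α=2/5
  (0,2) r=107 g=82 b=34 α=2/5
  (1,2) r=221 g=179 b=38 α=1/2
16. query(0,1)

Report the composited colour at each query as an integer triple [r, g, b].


query (0,2) [L1,L2] — begin 0,0,0
L1 α=3/4: [543/4, 465/4, 63]
L2 α=1/4: [2357/16, 1543/16, 433/4]
= [147, 96, 108]

(1,0) stack=L1,L3; from [0,0,0]:
L1 α=1/6: [31/6, 89/6, 16/3]
L3 α=2/7: [1811/42, 1105/42, 68/3]
= [43, 26, 23]

at x=0,y=2 over L1,L4,L5:
+L1 (α=3/4) → [543/4, 465/4, 63]
+L4 (α=1/7) → [1891/14, 1461/14, 453/7]
+L5 (α=1/3) → [1982/21, 627/7, 2201/21]
rounded: [94, 90, 105]

query (0,1) [L1,L4,L5] — begin 0,0,0
+L1 (α=3/4) → [153/2, 651/4, 45/2]
+L4 (α=1/2) → [167/4, 1163/8, 537/4]
+L5 (α=1/8) → [1429/32, 8781/64, 4655/32]
→ [45, 137, 145]

(1,2) stack=L1,L4,L5; from [0,0,0]:
+L1 (α=2/3) → [278/3, 22, 160]
+L4 (α=1/2) → [635/6, 131/2, 319/2]
+L5 (α=1/2) → [1985/12, 209/4, 491/4]
= [165, 52, 123]

query (1,0) [L1,L4,L5,L6] — begin 0,0,0
after L1 α=1/6: [31/6, 89/6, 16/3]
after L4 α=1/2: [247/12, 95/12, 631/6]
after L5 α=2/3: [2311/36, 3095/36, 763/18]
after L6 α=1/4: [3727/48, 5987/48, 1669/24]
rounded: [78, 125, 70]

(0,1) stack=L1,L4,L5,L6,L7; from [0,0,0]:
L1 α=3/4: [153/2, 651/4, 45/2]
L4 α=1/2: [167/4, 1163/8, 537/4]
L5 α=1/8: [1429/32, 8781/64, 4655/32]
L6 α=2/3: [3413/96, 30541/192, 8623/96]
L7 α=1/7: [4693/112, 36013/224, 1529/16]
→ [42, 161, 96]


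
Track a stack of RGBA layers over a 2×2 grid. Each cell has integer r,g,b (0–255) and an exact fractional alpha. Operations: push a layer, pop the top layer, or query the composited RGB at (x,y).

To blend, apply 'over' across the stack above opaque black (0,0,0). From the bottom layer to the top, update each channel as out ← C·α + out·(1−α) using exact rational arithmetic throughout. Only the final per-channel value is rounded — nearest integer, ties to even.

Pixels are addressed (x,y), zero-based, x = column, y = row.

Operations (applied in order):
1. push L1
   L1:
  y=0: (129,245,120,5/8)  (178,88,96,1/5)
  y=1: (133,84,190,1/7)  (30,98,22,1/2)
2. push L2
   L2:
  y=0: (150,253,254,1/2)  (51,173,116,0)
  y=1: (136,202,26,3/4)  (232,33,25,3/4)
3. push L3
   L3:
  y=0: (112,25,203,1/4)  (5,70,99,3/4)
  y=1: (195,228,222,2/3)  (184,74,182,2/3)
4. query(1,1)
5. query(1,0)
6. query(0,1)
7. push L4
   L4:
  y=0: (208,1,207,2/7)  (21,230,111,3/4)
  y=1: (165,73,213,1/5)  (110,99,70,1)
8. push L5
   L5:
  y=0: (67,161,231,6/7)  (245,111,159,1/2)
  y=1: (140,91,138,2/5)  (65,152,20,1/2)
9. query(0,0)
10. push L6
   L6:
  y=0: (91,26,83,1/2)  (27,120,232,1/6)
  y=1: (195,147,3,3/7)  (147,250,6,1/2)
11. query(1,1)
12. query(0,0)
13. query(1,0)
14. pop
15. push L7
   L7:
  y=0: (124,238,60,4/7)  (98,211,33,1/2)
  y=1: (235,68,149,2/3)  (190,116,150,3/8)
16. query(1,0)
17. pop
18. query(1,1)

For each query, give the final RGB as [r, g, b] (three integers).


query (1,1) [L1,L2,L3] — begin 0,0,0
after L1 α=1/2: [15, 49, 11]
after L2 α=3/4: [711/4, 37, 43/2]
after L3 α=2/3: [2183/12, 185/3, 257/2]
= [182, 62, 128]

(1,0) stack=L1,L2,L3; from [0,0,0]:
L1 α=1/5: [178/5, 88/5, 96/5]
L2 α=0: [178/5, 88/5, 96/5]
L3 α=3/4: [253/20, 569/10, 1581/20]
rounded: [13, 57, 79]

(0,1) stack=L1,L2,L3; from [0,0,0]:
+L1 (α=1/7) → [19, 12, 190/7]
+L2 (α=3/4) → [427/4, 309/2, 184/7]
+L3 (α=2/3) → [1987/12, 407/2, 3292/21]
→ [166, 204, 157]

query (0,0) [L1,L2,L3,L4,L5] — begin 0,0,0
after L1 α=5/8: [645/8, 1225/8, 75]
after L2 α=1/2: [1845/16, 3249/16, 329/2]
after L3 α=1/4: [7327/64, 10147/64, 1393/8]
after L4 α=2/7: [9037/64, 50863/448, 10277/56]
after L5 α=6/7: [34765/448, 483631/3136, 87893/392]
rounded: [78, 154, 224]

at x=1,y=1 over L1,L2,L3,L4,L5,L6:
after L1 α=1/2: [15, 49, 11]
after L2 α=3/4: [711/4, 37, 43/2]
after L3 α=2/3: [2183/12, 185/3, 257/2]
after L4 α=1: [110, 99, 70]
after L5 α=1/2: [175/2, 251/2, 45]
after L6 α=1/2: [469/4, 751/4, 51/2]
→ [117, 188, 26]

query (0,0) [L1,L2,L3,L4,L5,L6] — begin 0,0,0
after L1 α=5/8: [645/8, 1225/8, 75]
after L2 α=1/2: [1845/16, 3249/16, 329/2]
after L3 α=1/4: [7327/64, 10147/64, 1393/8]
after L4 α=2/7: [9037/64, 50863/448, 10277/56]
after L5 α=6/7: [34765/448, 483631/3136, 87893/392]
after L6 α=1/2: [75533/896, 565167/6272, 120429/784]
→ [84, 90, 154]

query (1,0) [L1,L2,L3,L4,L5,L6] — begin 0,0,0
L1 α=1/5: [178/5, 88/5, 96/5]
L2 α=0: [178/5, 88/5, 96/5]
L3 α=3/4: [253/20, 569/10, 1581/20]
L4 α=3/4: [1513/80, 7469/40, 8241/80]
L5 α=1/2: [21113/160, 11909/80, 20961/160]
L6 α=1/6: [21977/192, 13829/96, 28385/192]
rounded: [114, 144, 148]

(1,0) stack=L1,L2,L3,L4,L5,L7; from [0,0,0]:
after L1 α=1/5: [178/5, 88/5, 96/5]
after L2 α=0: [178/5, 88/5, 96/5]
after L3 α=3/4: [253/20, 569/10, 1581/20]
after L4 α=3/4: [1513/80, 7469/40, 8241/80]
after L5 α=1/2: [21113/160, 11909/80, 20961/160]
after L7 α=1/2: [36793/320, 28789/160, 26241/320]
→ [115, 180, 82]

(1,1) stack=L1,L2,L3,L4,L5; from [0,0,0]:
+L1 (α=1/2) → [15, 49, 11]
+L2 (α=3/4) → [711/4, 37, 43/2]
+L3 (α=2/3) → [2183/12, 185/3, 257/2]
+L4 (α=1) → [110, 99, 70]
+L5 (α=1/2) → [175/2, 251/2, 45]
rounded: [88, 126, 45]


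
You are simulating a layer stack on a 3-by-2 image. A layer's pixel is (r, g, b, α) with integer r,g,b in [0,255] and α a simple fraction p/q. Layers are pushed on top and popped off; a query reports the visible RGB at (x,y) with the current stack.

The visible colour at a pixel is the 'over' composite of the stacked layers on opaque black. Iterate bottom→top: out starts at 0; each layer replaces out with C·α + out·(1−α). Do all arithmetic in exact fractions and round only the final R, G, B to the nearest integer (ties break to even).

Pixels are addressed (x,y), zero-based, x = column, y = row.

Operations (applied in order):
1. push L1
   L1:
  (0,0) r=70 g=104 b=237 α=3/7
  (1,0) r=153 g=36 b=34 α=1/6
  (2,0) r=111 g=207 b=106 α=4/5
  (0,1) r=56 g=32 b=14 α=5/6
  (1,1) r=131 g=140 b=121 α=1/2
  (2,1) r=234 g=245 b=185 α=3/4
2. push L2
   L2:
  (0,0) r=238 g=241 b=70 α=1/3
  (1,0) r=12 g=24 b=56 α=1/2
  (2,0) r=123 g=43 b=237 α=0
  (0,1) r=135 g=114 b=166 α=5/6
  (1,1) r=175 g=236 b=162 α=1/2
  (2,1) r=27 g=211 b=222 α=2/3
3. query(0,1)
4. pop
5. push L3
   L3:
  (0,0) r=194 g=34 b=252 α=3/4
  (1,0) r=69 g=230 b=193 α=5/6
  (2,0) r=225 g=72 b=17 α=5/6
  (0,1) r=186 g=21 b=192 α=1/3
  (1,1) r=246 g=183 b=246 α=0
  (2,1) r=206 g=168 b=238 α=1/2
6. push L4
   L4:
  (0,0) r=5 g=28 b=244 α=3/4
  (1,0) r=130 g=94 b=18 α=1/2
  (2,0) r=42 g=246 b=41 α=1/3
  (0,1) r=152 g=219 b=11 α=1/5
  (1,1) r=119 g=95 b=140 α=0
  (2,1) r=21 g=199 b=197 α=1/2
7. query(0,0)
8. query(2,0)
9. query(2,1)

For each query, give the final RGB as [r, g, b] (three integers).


at x=0,y=1 over L1,L2:
after L1 α=5/6: [140/3, 80/3, 35/3]
after L2 α=5/6: [2165/18, 895/9, 2525/18]
→ [120, 99, 140]

at x=0,y=0 over L1,L3,L4:
+L1 (α=3/7) → [30, 312/7, 711/7]
+L3 (α=3/4) → [153, 513/14, 6003/28]
+L4 (α=3/4) → [42, 1689/56, 26499/112]
rounded: [42, 30, 237]

at x=2,y=0 over L1,L3,L4:
after L1 α=4/5: [444/5, 828/5, 424/5]
after L3 α=5/6: [2023/10, 438/5, 283/10]
after L4 α=1/3: [2233/15, 702/5, 488/15]
rounded: [149, 140, 33]

at x=2,y=1 over L1,L3,L4:
+L1 (α=3/4) → [351/2, 735/4, 555/4]
+L3 (α=1/2) → [763/4, 1407/8, 1507/8]
+L4 (α=1/2) → [847/8, 2999/16, 3083/16]
= [106, 187, 193]


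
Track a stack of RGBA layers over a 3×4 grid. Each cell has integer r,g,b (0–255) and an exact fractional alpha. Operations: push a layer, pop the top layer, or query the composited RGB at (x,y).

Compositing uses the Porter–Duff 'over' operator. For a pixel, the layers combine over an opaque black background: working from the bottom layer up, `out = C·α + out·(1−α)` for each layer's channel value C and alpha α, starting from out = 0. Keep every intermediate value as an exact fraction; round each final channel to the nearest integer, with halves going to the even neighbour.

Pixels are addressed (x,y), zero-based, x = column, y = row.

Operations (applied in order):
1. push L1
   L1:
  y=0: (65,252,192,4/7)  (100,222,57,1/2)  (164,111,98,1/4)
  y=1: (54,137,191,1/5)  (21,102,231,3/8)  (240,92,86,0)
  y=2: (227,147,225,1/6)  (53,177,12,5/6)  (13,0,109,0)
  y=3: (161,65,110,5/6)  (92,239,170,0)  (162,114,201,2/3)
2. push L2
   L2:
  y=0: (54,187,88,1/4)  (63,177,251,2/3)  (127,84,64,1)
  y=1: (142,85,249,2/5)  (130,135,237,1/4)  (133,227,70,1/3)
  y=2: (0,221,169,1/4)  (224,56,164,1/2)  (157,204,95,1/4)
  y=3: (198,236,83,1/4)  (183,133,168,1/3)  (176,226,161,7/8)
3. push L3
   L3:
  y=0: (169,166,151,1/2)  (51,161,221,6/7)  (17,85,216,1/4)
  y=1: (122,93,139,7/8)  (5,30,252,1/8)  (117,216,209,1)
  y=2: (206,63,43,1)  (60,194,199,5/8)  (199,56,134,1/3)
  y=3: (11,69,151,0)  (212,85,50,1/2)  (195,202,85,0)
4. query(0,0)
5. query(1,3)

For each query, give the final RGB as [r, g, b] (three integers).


at x=0,y=0 over L1,L2,L3:
+L1 (α=4/7) → [260/7, 144, 768/7]
+L2 (α=1/4) → [579/14, 619/4, 730/7]
+L3 (α=1/2) → [2945/28, 1283/8, 1787/14]
= [105, 160, 128]

at x=1,y=3 over L1,L2,L3:
L1 α=0: [0, 0, 0]
L2 α=1/3: [61, 133/3, 56]
L3 α=1/2: [273/2, 194/3, 53]
→ [136, 65, 53]


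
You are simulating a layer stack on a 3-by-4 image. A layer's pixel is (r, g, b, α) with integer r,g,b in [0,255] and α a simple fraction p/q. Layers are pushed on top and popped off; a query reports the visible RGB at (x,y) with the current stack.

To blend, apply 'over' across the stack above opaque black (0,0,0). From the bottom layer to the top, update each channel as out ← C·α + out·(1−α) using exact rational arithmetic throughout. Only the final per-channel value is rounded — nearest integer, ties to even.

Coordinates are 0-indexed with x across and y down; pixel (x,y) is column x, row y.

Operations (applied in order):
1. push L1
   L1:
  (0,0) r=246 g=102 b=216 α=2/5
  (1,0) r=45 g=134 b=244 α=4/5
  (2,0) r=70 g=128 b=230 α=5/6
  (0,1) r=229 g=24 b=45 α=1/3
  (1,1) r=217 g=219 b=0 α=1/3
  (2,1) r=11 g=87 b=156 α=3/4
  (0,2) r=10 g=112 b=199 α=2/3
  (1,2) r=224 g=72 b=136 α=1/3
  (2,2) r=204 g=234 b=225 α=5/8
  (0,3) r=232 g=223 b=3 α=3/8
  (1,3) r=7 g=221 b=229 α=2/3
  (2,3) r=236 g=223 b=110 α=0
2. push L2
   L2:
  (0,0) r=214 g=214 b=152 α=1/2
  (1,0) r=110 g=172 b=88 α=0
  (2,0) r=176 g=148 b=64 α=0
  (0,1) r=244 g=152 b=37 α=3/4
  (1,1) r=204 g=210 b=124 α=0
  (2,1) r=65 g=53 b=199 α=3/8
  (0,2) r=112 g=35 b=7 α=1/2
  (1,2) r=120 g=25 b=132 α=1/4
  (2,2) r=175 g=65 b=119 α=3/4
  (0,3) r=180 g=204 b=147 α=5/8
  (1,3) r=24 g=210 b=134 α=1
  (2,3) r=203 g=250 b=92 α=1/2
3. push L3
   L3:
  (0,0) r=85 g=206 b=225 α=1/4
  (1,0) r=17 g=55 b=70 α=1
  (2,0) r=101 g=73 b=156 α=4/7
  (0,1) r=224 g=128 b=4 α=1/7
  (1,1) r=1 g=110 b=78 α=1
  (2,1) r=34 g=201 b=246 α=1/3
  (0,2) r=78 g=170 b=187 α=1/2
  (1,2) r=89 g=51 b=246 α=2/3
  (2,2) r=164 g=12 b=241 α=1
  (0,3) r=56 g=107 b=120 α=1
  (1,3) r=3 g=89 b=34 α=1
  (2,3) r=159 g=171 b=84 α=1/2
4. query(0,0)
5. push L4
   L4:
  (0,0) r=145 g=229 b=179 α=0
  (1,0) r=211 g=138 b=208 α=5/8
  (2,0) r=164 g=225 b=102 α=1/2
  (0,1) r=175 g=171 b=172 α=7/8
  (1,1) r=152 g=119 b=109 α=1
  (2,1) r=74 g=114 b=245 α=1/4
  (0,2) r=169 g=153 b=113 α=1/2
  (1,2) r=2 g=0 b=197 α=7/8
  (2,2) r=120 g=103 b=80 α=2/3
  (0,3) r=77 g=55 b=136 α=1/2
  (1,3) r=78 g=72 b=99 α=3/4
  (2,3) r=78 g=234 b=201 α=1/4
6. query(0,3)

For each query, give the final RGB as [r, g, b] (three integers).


(0,0) stack=L1,L2,L3; from [0,0,0]:
after L1 α=2/5: [492/5, 204/5, 432/5]
after L2 α=1/2: [781/5, 637/5, 596/5]
after L3 α=1/4: [692/5, 2941/20, 2913/20]
= [138, 147, 146]

(0,3) stack=L1,L2,L3,L4; from [0,0,0]:
L1 α=3/8: [87, 669/8, 9/8]
L2 α=5/8: [1161/8, 10167/64, 5907/64]
L3 α=1: [56, 107, 120]
L4 α=1/2: [133/2, 81, 128]
→ [66, 81, 128]


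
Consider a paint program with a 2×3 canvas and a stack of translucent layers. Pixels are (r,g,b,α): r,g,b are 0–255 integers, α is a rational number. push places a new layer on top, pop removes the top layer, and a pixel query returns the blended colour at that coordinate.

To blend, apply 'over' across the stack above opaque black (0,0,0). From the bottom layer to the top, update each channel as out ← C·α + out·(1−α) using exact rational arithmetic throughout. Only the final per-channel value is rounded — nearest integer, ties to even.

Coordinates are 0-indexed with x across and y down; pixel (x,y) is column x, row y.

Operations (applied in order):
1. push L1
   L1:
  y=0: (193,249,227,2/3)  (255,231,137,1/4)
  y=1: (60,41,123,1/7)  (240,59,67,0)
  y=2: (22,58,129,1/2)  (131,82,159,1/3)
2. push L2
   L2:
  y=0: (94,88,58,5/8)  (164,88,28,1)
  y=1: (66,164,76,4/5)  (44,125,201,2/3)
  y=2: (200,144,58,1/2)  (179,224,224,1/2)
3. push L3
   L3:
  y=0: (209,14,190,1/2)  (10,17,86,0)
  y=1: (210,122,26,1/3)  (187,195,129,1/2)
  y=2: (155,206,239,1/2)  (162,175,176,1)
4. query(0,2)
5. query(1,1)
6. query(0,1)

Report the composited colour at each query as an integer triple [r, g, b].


at x=0,y=2 over L1,L2,L3:
+L1 (α=1/2) → [11, 29, 129/2]
+L2 (α=1/2) → [211/2, 173/2, 245/4]
+L3 (α=1/2) → [521/4, 585/4, 1201/8]
= [130, 146, 150]

at x=1,y=1 over L1,L2,L3:
after L1 α=0: [0, 0, 0]
after L2 α=2/3: [88/3, 250/3, 134]
after L3 α=1/2: [649/6, 835/6, 263/2]
= [108, 139, 132]

at x=0,y=1 over L1,L2,L3:
L1 α=1/7: [60/7, 41/7, 123/7]
L2 α=4/5: [1908/35, 4633/35, 2251/35]
L3 α=1/3: [3722/35, 4512/35, 1804/35]
→ [106, 129, 52]


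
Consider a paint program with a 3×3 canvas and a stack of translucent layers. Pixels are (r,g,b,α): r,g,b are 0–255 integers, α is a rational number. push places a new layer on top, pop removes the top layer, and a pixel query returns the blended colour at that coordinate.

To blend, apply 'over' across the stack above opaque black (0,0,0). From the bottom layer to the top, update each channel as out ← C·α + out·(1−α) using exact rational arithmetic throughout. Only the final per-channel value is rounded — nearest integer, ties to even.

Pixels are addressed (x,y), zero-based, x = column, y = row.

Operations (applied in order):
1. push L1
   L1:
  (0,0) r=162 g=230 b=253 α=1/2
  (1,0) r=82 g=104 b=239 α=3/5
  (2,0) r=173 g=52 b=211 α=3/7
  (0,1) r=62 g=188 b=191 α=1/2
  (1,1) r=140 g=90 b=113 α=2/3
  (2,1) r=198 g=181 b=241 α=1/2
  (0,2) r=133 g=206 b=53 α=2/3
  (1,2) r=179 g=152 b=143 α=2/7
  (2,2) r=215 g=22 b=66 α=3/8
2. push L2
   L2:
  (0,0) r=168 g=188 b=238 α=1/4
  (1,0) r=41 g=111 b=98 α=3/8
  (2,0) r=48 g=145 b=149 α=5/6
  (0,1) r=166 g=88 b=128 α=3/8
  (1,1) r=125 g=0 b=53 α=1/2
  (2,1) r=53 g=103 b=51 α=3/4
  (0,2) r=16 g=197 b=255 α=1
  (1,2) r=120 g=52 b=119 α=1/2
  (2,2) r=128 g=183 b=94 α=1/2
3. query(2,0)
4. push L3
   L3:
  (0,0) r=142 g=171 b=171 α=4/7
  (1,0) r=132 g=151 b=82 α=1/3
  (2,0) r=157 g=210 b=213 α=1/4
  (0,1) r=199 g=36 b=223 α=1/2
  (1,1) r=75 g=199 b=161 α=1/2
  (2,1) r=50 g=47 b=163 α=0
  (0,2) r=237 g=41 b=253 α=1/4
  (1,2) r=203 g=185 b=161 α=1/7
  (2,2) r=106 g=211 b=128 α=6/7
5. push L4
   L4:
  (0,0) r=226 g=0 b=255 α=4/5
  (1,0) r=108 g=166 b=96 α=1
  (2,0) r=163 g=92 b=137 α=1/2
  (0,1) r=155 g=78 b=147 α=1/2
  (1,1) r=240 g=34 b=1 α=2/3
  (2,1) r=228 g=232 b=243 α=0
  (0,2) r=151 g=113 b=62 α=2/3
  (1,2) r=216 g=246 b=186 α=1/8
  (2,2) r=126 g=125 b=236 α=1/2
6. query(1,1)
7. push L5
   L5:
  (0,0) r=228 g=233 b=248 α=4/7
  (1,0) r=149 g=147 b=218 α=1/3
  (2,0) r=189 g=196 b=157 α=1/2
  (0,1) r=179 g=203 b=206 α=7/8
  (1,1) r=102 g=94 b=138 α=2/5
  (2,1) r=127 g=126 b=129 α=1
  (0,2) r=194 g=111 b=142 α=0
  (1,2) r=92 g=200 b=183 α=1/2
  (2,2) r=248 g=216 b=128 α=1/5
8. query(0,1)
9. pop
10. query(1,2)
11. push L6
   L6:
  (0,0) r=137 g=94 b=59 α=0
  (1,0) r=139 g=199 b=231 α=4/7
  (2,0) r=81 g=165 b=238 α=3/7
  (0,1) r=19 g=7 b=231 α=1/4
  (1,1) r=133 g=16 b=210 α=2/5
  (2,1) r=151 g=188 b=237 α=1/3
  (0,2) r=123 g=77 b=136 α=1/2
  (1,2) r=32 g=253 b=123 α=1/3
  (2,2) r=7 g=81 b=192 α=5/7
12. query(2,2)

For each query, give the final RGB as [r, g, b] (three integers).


(2,0) stack=L1,L2; from [0,0,0]:
L1 α=3/7: [519/7, 156/7, 633/7]
L2 α=5/6: [733/14, 5231/42, 2924/21]
→ [52, 125, 139]

(1,1) stack=L1,L2,L3,L4; from [0,0,0]:
L1 α=2/3: [280/3, 60, 226/3]
L2 α=1/2: [655/6, 30, 385/6]
L3 α=1/2: [1105/12, 229/2, 1351/12]
L4 α=2/3: [6865/36, 365/6, 1375/36]
→ [191, 61, 38]

query (0,1) [L1,L2,L3,L4,L5] — begin 0,0,0
L1 α=1/2: [31, 94, 191/2]
L2 α=3/8: [653/8, 367/4, 1723/16]
L3 α=1/2: [2245/16, 511/8, 5291/32]
L4 α=1/2: [4725/32, 1135/16, 9995/64]
L5 α=7/8: [44821/256, 23871/128, 102283/512]
→ [175, 186, 200]

query (1,2) [L1,L2,L3,L4] — begin 0,0,0
after L1 α=2/7: [358/7, 304/7, 286/7]
after L2 α=1/2: [599/7, 334/7, 1119/14]
after L3 α=1/7: [5015/49, 3299/49, 4484/49]
after L4 α=1/8: [6527/56, 5021/56, 2893/28]
= [117, 90, 103]

(2,2) stack=L1,L2,L3,L4,L6; from [0,0,0]:
L1 α=3/8: [645/8, 33/4, 99/4]
L2 α=1/2: [1669/16, 765/8, 475/8]
L3 α=6/7: [11845/112, 10893/56, 6619/56]
L4 α=1/2: [25957/224, 17893/112, 19835/112]
L6 α=5/7: [29877/784, 40573/392, 73595/392]
= [38, 104, 188]


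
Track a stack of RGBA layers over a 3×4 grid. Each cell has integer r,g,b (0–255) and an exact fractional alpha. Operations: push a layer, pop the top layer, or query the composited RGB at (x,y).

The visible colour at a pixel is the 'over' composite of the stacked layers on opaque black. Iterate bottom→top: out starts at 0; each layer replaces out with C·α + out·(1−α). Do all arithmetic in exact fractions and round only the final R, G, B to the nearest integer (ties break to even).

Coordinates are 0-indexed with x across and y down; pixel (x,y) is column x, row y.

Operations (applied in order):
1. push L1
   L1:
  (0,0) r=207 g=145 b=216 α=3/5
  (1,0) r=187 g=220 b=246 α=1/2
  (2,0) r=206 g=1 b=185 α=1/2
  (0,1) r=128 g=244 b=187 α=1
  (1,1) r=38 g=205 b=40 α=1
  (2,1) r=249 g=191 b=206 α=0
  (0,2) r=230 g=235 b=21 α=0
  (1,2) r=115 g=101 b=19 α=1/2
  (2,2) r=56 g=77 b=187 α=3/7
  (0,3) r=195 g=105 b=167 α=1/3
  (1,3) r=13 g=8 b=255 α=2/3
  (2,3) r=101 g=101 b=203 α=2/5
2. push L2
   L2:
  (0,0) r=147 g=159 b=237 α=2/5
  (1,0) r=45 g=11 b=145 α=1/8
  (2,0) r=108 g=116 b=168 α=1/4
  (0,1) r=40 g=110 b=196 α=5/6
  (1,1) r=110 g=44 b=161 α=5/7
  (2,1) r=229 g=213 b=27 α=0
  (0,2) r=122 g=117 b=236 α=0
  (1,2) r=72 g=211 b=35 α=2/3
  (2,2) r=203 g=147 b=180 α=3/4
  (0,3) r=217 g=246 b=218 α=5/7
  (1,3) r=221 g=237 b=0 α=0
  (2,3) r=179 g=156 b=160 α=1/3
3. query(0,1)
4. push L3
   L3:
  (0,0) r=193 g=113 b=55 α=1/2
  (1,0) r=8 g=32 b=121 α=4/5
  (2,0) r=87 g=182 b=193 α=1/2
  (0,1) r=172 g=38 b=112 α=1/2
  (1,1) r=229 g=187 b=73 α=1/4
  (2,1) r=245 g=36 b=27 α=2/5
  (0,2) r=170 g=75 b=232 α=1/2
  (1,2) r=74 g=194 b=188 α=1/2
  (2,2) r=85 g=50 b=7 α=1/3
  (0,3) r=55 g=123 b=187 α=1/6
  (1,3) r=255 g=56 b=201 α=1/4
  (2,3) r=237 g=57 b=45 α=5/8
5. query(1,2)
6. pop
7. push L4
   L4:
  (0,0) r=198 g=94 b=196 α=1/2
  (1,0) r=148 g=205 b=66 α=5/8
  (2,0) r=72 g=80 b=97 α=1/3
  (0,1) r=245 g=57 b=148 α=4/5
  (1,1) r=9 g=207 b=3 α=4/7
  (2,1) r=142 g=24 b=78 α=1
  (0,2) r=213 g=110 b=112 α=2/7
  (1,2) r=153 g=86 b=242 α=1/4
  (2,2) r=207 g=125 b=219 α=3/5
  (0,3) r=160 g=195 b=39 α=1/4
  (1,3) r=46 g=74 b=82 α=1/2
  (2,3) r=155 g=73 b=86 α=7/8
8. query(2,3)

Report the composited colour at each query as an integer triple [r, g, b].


query (0,1) [L1,L2] — begin 0,0,0
+L1 (α=1) → [128, 244, 187]
+L2 (α=5/6) → [164/3, 397/3, 389/2]
rounded: [55, 132, 194]

at x=1,y=2 over L1,L2,L3:
+L1 (α=1/2) → [115/2, 101/2, 19/2]
+L2 (α=2/3) → [403/6, 315/2, 53/2]
+L3 (α=1/2) → [847/12, 703/4, 429/4]
→ [71, 176, 107]

(2,3) stack=L1,L2,L4; from [0,0,0]:
+L1 (α=2/5) → [202/5, 202/5, 406/5]
+L2 (α=1/3) → [433/5, 1184/15, 1612/15]
+L4 (α=7/8) → [2929/20, 8849/120, 5321/60]
→ [146, 74, 89]


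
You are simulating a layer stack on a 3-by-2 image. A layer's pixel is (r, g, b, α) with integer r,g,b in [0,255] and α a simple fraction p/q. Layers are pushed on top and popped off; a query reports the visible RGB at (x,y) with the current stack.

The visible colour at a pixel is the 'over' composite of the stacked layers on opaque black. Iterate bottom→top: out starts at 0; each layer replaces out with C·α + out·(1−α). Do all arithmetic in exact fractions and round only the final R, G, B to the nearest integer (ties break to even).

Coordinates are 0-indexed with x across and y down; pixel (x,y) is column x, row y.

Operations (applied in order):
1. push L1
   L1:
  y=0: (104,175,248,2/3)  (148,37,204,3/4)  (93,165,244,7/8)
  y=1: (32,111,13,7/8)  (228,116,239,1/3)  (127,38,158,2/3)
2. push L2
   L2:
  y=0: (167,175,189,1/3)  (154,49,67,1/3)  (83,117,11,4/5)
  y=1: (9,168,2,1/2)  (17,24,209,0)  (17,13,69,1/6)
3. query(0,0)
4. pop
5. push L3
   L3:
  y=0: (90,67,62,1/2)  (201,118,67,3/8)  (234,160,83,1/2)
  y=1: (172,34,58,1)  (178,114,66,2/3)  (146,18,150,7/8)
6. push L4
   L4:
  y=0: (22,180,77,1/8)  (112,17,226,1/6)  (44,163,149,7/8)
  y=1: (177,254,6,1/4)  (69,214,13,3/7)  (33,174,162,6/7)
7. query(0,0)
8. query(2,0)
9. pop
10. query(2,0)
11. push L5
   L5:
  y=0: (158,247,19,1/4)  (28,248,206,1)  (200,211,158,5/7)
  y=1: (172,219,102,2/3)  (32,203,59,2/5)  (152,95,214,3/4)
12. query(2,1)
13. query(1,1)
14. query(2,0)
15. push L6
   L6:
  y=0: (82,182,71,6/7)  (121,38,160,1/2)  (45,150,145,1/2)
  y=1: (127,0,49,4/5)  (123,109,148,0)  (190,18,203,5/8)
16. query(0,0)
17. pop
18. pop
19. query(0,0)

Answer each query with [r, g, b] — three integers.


at x=0,y=0 over L1,L2:
L1 α=2/3: [208/3, 350/3, 496/3]
L2 α=1/3: [917/9, 1225/9, 1559/9]
rounded: [102, 136, 173]

at x=0,y=0 over L1,L3,L4:
after L1 α=2/3: [208/3, 350/3, 496/3]
after L3 α=1/2: [239/3, 551/6, 341/3]
after L4 α=1/8: [1739/24, 4937/48, 1309/12]
→ [72, 103, 109]

(2,0) stack=L1,L3,L4; from [0,0,0]:
+L1 (α=7/8) → [651/8, 1155/8, 427/2]
+L3 (α=1/2) → [2523/16, 2435/16, 593/4]
+L4 (α=7/8) → [7451/128, 20691/128, 4765/32]
= [58, 162, 149]

(2,0) stack=L1,L3; from [0,0,0]:
after L1 α=7/8: [651/8, 1155/8, 427/2]
after L3 α=1/2: [2523/16, 2435/16, 593/4]
→ [158, 152, 148]

at x=2,y=1 over L1,L3,L5:
after L1 α=2/3: [254/3, 76/3, 316/3]
after L3 α=7/8: [415/3, 227/12, 1733/12]
after L5 α=3/4: [1783/12, 3647/48, 9437/48]
→ [149, 76, 197]

at x=1,y=1 over L1,L3,L5:
after L1 α=1/3: [76, 116/3, 239/3]
after L3 α=2/3: [144, 800/9, 635/9]
after L5 α=2/5: [496/5, 2018/15, 989/15]
rounded: [99, 135, 66]

(2,0) stack=L1,L3,L5; from [0,0,0]:
after L1 α=7/8: [651/8, 1155/8, 427/2]
after L3 α=1/2: [2523/16, 2435/16, 593/4]
after L5 α=5/7: [10523/56, 10875/56, 2173/14]
→ [188, 194, 155]

query (0,0) [L1,L3,L5,L6] — begin 0,0,0
L1 α=2/3: [208/3, 350/3, 496/3]
L3 α=1/2: [239/3, 551/6, 341/3]
L5 α=1/4: [397/4, 1045/8, 90]
L6 α=6/7: [2365/28, 9781/56, 516/7]
rounded: [84, 175, 74]

(0,0) stack=L1,L3; from [0,0,0]:
after L1 α=2/3: [208/3, 350/3, 496/3]
after L3 α=1/2: [239/3, 551/6, 341/3]
→ [80, 92, 114]


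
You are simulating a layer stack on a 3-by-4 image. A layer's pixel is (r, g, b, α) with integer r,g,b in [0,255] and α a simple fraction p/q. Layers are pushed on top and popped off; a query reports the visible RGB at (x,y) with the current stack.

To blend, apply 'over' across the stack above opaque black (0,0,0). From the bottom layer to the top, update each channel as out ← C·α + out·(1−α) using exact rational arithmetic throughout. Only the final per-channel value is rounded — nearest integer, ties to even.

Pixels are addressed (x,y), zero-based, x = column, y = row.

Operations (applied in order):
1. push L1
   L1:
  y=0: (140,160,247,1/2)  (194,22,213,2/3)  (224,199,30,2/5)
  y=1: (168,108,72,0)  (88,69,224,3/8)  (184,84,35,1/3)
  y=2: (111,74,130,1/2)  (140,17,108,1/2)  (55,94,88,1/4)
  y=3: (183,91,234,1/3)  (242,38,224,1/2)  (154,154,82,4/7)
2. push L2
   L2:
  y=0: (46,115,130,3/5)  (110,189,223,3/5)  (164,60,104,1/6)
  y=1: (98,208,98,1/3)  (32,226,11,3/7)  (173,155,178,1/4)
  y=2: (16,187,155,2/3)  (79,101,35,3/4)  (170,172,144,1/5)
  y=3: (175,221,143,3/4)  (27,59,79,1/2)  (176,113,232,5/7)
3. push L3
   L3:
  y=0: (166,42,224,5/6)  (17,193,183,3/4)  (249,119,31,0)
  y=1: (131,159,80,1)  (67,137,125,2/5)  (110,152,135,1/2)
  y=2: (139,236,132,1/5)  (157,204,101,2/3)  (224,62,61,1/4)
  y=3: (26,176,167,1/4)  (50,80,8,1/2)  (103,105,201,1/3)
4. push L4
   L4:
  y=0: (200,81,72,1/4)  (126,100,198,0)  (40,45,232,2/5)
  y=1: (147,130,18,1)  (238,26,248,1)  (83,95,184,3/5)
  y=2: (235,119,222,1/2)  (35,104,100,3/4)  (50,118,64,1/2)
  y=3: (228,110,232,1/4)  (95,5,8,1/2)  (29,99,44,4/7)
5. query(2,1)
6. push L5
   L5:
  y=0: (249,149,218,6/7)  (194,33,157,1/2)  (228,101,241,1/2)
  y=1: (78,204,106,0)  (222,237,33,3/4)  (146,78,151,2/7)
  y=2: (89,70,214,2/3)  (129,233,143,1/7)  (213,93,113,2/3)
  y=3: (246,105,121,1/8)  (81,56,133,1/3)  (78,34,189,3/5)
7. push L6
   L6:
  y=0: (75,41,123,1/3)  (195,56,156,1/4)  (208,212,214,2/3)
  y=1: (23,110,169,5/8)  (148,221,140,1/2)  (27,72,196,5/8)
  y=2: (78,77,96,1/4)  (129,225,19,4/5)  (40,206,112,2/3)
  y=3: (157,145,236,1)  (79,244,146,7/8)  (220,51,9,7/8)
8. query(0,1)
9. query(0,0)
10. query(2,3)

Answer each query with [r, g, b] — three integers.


(2,1) stack=L1,L2,L3,L4; from [0,0,0]:
L1 α=1/3: [184/3, 28, 35/3]
L2 α=1/4: [357/4, 239/4, 213/4]
L3 α=1/2: [797/8, 847/8, 753/8]
L4 α=3/5: [1793/20, 1987/20, 2961/20]
= [90, 99, 148]

query (0,1) [L1,L2,L3,L4,L5,L6] — begin 0,0,0
after L1 α=0: [0, 0, 0]
after L2 α=1/3: [98/3, 208/3, 98/3]
after L3 α=1: [131, 159, 80]
after L4 α=1: [147, 130, 18]
after L5 α=0: [147, 130, 18]
after L6 α=5/8: [139/2, 235/2, 899/8]
rounded: [70, 118, 112]

(0,0) stack=L1,L2,L3,L4,L5,L6; from [0,0,0]:
after L1 α=1/2: [70, 80, 247/2]
after L2 α=3/5: [278/5, 101, 637/5]
after L3 α=5/6: [738/5, 311/6, 2079/10]
after L4 α=1/4: [1607/10, 473/8, 6957/40]
after L5 α=6/7: [16547/70, 7625/56, 59277/280]
after L6 α=1/3: [19172/105, 8773/84, 25499/140]
rounded: [183, 104, 182]

query (2,3) [L1,L2,L3,L4,L5,L6] — begin 0,0,0
+L1 (α=4/7) → [88, 88, 328/7]
+L2 (α=5/7) → [1056/7, 741/7, 8776/49]
+L3 (α=1/3) → [2833/21, 739/7, 27401/147]
+L4 (α=4/7) → [3645/49, 4989/49, 36025/343]
+L5 (α=3/5) → [18756/245, 14976/245, 266531/1715]
+L6 (α=7/8) → [49507/245, 102441/1960, 46822/1715]
rounded: [202, 52, 27]


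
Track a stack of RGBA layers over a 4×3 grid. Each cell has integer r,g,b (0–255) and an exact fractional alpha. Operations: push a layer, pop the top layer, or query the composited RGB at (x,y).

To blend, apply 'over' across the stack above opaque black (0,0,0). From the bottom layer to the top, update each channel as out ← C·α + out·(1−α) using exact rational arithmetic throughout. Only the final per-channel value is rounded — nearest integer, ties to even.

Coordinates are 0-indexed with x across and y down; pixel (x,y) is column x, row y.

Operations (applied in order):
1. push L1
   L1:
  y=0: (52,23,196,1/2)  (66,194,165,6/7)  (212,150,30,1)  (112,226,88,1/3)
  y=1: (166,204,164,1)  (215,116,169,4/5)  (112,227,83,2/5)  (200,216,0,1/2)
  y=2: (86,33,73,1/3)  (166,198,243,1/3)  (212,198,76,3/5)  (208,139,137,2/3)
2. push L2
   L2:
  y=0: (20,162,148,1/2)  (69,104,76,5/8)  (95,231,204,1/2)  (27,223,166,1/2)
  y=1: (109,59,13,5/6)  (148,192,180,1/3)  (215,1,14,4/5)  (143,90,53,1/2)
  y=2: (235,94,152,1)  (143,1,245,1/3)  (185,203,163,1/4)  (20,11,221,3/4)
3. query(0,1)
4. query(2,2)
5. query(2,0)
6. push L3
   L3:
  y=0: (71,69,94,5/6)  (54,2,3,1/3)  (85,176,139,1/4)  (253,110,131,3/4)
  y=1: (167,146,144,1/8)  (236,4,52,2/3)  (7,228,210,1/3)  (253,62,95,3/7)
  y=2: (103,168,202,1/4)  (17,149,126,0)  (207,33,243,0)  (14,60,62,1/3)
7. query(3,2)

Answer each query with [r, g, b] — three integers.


query (0,1) [L1,L2] — begin 0,0,0
+L1 (α=1) → [166, 204, 164]
+L2 (α=5/6) → [237/2, 499/6, 229/6]
= [118, 83, 38]

at x=2,y=2 over L1,L2:
L1 α=3/5: [636/5, 594/5, 228/5]
L2 α=1/4: [2833/20, 2797/20, 1499/20]
rounded: [142, 140, 75]

(2,0) stack=L1,L2; from [0,0,0]:
+L1 (α=1) → [212, 150, 30]
+L2 (α=1/2) → [307/2, 381/2, 117]
= [154, 190, 117]

at x=3,y=2 over L1,L2,L3:
L1 α=2/3: [416/3, 278/3, 274/3]
L2 α=3/4: [149/3, 377/12, 2263/12]
L3 α=1/3: [340/9, 737/18, 2635/18]
→ [38, 41, 146]


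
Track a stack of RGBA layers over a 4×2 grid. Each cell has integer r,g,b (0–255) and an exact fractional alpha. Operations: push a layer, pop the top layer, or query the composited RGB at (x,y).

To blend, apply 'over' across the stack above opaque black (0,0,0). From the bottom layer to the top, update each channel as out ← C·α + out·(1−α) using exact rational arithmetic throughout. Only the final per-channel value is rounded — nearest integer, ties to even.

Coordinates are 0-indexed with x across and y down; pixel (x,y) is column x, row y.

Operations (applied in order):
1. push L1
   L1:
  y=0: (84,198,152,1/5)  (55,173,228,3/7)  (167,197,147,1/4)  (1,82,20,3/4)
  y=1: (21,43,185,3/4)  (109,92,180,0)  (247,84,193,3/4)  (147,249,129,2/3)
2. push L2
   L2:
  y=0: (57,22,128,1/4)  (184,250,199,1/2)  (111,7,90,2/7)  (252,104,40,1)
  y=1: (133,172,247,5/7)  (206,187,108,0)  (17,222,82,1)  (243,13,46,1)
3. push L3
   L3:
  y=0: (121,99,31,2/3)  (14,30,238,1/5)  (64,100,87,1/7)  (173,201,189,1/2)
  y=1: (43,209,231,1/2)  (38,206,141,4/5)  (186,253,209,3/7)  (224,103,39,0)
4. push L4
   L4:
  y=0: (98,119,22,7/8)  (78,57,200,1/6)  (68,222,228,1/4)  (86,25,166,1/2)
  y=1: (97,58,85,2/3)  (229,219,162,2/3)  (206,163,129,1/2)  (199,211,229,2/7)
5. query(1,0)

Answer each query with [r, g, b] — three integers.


query (1,0) [L1,L2,L3,L4] — begin 0,0,0
after L1 α=3/7: [165/7, 519/7, 684/7]
after L2 α=1/2: [1453/14, 2269/14, 2077/14]
after L3 α=1/5: [3004/35, 4748/35, 1164/7]
after L4 α=1/6: [1775/21, 5147/42, 3610/21]
→ [85, 123, 172]


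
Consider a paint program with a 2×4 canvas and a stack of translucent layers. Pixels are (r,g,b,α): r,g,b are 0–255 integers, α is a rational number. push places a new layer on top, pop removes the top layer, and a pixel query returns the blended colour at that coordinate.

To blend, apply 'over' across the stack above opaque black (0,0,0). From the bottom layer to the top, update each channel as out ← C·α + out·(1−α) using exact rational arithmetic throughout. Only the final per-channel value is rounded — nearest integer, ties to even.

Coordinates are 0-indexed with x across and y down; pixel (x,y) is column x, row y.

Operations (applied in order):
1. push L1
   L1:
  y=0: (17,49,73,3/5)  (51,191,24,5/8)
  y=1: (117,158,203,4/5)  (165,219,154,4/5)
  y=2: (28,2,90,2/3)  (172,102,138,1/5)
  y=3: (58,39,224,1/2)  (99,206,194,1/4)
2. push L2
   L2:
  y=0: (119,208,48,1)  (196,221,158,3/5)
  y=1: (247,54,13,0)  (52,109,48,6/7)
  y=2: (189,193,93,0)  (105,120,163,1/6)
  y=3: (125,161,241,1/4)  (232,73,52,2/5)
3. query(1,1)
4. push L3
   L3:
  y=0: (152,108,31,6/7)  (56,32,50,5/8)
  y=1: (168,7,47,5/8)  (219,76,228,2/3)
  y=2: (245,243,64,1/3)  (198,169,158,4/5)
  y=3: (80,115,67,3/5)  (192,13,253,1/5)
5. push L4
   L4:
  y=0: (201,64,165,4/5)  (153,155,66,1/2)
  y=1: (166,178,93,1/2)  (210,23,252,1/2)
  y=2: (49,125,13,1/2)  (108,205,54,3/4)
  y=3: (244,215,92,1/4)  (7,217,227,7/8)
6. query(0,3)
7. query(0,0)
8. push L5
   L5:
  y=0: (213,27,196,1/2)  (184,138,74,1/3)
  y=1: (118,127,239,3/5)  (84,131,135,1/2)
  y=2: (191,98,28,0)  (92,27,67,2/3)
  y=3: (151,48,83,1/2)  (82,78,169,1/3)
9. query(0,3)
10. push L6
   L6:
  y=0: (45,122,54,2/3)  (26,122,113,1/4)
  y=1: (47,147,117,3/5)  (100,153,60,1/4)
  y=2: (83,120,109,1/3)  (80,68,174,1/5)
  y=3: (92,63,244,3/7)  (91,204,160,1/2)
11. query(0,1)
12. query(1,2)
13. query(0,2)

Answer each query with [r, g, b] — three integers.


(1,1) stack=L1,L2; from [0,0,0]:
L1 α=4/5: [132, 876/5, 616/5]
L2 α=6/7: [444/7, 4146/35, 2056/35]
→ [63, 118, 59]

(0,3) stack=L1,L2,L3,L4; from [0,0,0]:
L1 α=1/2: [29, 39/2, 112]
L2 α=1/4: [53, 439/8, 577/4]
L3 α=3/5: [346/5, 1819/20, 979/10]
L4 α=1/4: [1129/10, 9757/80, 3857/40]
rounded: [113, 122, 96]

query (0,0) [L1,L2,L3,L4] — begin 0,0,0
L1 α=3/5: [51/5, 147/5, 219/5]
L2 α=1: [119, 208, 48]
L3 α=6/7: [1031/7, 856/7, 234/7]
L4 α=4/5: [6659/35, 2648/35, 4854/35]
→ [190, 76, 139]

(0,3) stack=L1,L2,L3,L4,L5; from [0,0,0]:
+L1 (α=1/2) → [29, 39/2, 112]
+L2 (α=1/4) → [53, 439/8, 577/4]
+L3 (α=3/5) → [346/5, 1819/20, 979/10]
+L4 (α=1/4) → [1129/10, 9757/80, 3857/40]
+L5 (α=1/2) → [2639/20, 13597/160, 7177/80]
= [132, 85, 90]

at x=0,y=1 over L1,L2,L3,L4,L5,L6:
L1 α=4/5: [468/5, 632/5, 812/5]
L2 α=0: [468/5, 632/5, 812/5]
L3 α=5/8: [1401/10, 2071/40, 3611/40]
L4 α=1/2: [3061/20, 9191/80, 7331/80]
L5 α=3/5: [6601/50, 24431/200, 36011/200]
L6 α=3/5: [10126/125, 68531/500, 71111/500]
→ [81, 137, 142]

query (1,2) [L1,L2,L3,L4,L5,L6] — begin 0,0,0
after L1 α=1/5: [172/5, 102/5, 138/5]
after L2 α=1/6: [277/6, 37, 301/6]
after L3 α=4/5: [5029/30, 713/5, 4093/30]
after L4 α=3/4: [14749/120, 947/5, 8953/120]
after L5 α=2/3: [36829/360, 1217/15, 25033/360]
after L6 α=1/5: [44029/450, 5888/75, 40693/450]
= [98, 79, 90]

(0,2) stack=L1,L2,L3,L4,L5,L6; from [0,0,0]:
+L1 (α=2/3) → [56/3, 4/3, 60]
+L2 (α=0) → [56/3, 4/3, 60]
+L3 (α=1/3) → [847/9, 737/9, 184/3]
+L4 (α=1/2) → [644/9, 931/9, 223/6]
+L5 (α=0) → [644/9, 931/9, 223/6]
+L6 (α=1/3) → [2035/27, 2942/27, 550/9]
rounded: [75, 109, 61]


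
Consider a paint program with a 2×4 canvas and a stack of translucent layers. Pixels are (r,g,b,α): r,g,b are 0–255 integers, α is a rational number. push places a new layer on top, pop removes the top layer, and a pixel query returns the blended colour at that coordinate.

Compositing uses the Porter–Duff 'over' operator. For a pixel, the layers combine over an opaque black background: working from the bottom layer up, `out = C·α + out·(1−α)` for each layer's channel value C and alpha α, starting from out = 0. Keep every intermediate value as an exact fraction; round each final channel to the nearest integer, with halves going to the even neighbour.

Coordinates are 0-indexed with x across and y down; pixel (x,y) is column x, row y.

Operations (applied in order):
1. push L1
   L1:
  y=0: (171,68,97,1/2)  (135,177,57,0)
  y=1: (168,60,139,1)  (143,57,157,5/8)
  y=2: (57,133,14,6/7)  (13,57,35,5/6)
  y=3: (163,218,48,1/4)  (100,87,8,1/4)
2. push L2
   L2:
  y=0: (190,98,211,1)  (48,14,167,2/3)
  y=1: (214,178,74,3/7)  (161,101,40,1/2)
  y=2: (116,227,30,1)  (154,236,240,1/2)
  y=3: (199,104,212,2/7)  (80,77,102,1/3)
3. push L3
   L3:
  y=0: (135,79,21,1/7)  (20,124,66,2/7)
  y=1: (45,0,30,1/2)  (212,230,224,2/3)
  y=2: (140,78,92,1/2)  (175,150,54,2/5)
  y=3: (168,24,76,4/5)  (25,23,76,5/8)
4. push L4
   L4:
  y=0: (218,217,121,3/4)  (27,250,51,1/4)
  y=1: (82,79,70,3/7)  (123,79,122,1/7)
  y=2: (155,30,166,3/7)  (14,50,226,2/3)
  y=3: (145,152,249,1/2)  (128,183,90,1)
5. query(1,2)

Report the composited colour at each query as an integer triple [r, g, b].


query (1,2) [L1,L2,L3,L4] — begin 0,0,0
L1 α=5/6: [65/6, 95/2, 175/6]
L2 α=1/2: [989/12, 567/4, 1615/12]
L3 α=2/5: [2389/20, 2901/20, 2047/20]
L4 α=2/3: [983/20, 4901/60, 11087/60]
= [49, 82, 185]
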